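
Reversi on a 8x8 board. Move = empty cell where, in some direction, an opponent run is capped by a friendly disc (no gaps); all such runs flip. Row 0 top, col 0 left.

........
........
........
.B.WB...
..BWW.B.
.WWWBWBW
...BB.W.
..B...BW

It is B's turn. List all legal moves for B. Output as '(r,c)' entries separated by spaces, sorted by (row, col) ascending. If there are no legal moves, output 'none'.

(2,2): no bracket -> illegal
(2,3): flips 3 -> legal
(2,4): flips 1 -> legal
(3,2): flips 2 -> legal
(3,5): no bracket -> illegal
(4,0): no bracket -> illegal
(4,1): flips 1 -> legal
(4,5): flips 2 -> legal
(4,7): no bracket -> illegal
(5,0): flips 3 -> legal
(6,0): flips 1 -> legal
(6,1): flips 2 -> legal
(6,2): flips 1 -> legal
(6,5): no bracket -> illegal
(6,7): no bracket -> illegal
(7,5): no bracket -> illegal

Answer: (2,3) (2,4) (3,2) (4,1) (4,5) (5,0) (6,0) (6,1) (6,2)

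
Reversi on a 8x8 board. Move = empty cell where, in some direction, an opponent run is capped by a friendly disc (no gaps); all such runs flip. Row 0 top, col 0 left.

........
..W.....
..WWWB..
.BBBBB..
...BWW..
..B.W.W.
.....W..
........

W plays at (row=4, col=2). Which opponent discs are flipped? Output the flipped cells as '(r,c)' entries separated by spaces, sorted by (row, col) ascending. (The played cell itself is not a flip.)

Answer: (3,2) (3,3) (4,3)

Derivation:
Dir NW: opp run (3,1), next='.' -> no flip
Dir N: opp run (3,2) capped by W -> flip
Dir NE: opp run (3,3) capped by W -> flip
Dir W: first cell '.' (not opp) -> no flip
Dir E: opp run (4,3) capped by W -> flip
Dir SW: first cell '.' (not opp) -> no flip
Dir S: opp run (5,2), next='.' -> no flip
Dir SE: first cell '.' (not opp) -> no flip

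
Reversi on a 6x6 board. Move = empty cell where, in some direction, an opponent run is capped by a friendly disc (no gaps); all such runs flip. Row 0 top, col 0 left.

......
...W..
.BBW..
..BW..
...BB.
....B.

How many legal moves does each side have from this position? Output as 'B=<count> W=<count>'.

Answer: B=5 W=6

Derivation:
-- B to move --
(0,2): no bracket -> illegal
(0,3): flips 3 -> legal
(0,4): flips 1 -> legal
(1,2): no bracket -> illegal
(1,4): flips 1 -> legal
(2,4): flips 1 -> legal
(3,4): flips 1 -> legal
(4,2): no bracket -> illegal
B mobility = 5
-- W to move --
(1,0): no bracket -> illegal
(1,1): flips 1 -> legal
(1,2): no bracket -> illegal
(2,0): flips 2 -> legal
(3,0): no bracket -> illegal
(3,1): flips 2 -> legal
(3,4): no bracket -> illegal
(3,5): no bracket -> illegal
(4,1): flips 1 -> legal
(4,2): no bracket -> illegal
(4,5): no bracket -> illegal
(5,2): no bracket -> illegal
(5,3): flips 1 -> legal
(5,5): flips 1 -> legal
W mobility = 6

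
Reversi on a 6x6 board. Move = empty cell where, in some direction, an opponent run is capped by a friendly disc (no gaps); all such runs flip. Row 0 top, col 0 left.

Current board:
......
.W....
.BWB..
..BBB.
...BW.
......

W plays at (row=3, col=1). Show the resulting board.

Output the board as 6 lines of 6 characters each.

Answer: ......
.W....
.WWB..
.WBBB.
...BW.
......

Derivation:
Place W at (3,1); scan 8 dirs for brackets.
Dir NW: first cell '.' (not opp) -> no flip
Dir N: opp run (2,1) capped by W -> flip
Dir NE: first cell 'W' (not opp) -> no flip
Dir W: first cell '.' (not opp) -> no flip
Dir E: opp run (3,2) (3,3) (3,4), next='.' -> no flip
Dir SW: first cell '.' (not opp) -> no flip
Dir S: first cell '.' (not opp) -> no flip
Dir SE: first cell '.' (not opp) -> no flip
All flips: (2,1)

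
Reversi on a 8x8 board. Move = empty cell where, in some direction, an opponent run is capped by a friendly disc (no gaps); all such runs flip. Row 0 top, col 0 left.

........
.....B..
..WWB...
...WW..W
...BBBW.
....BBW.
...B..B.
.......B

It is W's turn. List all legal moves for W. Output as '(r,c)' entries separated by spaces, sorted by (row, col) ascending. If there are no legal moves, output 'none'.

Answer: (0,6) (1,4) (2,5) (4,2) (5,2) (5,3) (6,4) (7,6)

Derivation:
(0,4): no bracket -> illegal
(0,5): no bracket -> illegal
(0,6): flips 2 -> legal
(1,3): no bracket -> illegal
(1,4): flips 1 -> legal
(1,6): no bracket -> illegal
(2,5): flips 1 -> legal
(2,6): no bracket -> illegal
(3,2): no bracket -> illegal
(3,5): no bracket -> illegal
(3,6): no bracket -> illegal
(4,2): flips 3 -> legal
(5,2): flips 1 -> legal
(5,3): flips 3 -> legal
(5,7): no bracket -> illegal
(6,2): no bracket -> illegal
(6,4): flips 3 -> legal
(6,5): no bracket -> illegal
(6,7): no bracket -> illegal
(7,2): no bracket -> illegal
(7,3): no bracket -> illegal
(7,4): no bracket -> illegal
(7,5): no bracket -> illegal
(7,6): flips 1 -> legal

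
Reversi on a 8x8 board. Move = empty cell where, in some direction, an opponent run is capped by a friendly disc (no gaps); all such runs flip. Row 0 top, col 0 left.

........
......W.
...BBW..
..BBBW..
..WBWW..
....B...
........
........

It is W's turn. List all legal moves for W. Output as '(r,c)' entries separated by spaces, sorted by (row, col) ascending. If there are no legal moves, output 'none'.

Answer: (1,2) (1,3) (1,4) (1,5) (2,2) (3,1) (5,2) (6,3) (6,4)

Derivation:
(1,2): flips 2 -> legal
(1,3): flips 1 -> legal
(1,4): flips 2 -> legal
(1,5): flips 2 -> legal
(2,1): no bracket -> illegal
(2,2): flips 4 -> legal
(3,1): flips 3 -> legal
(4,1): no bracket -> illegal
(5,2): flips 2 -> legal
(5,3): no bracket -> illegal
(5,5): no bracket -> illegal
(6,3): flips 1 -> legal
(6,4): flips 1 -> legal
(6,5): no bracket -> illegal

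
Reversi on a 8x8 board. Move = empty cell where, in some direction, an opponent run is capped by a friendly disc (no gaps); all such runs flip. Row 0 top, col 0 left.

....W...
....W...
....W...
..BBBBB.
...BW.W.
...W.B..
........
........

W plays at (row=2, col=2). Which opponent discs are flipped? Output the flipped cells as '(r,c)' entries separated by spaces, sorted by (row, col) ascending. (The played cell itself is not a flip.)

Answer: (3,3)

Derivation:
Dir NW: first cell '.' (not opp) -> no flip
Dir N: first cell '.' (not opp) -> no flip
Dir NE: first cell '.' (not opp) -> no flip
Dir W: first cell '.' (not opp) -> no flip
Dir E: first cell '.' (not opp) -> no flip
Dir SW: first cell '.' (not opp) -> no flip
Dir S: opp run (3,2), next='.' -> no flip
Dir SE: opp run (3,3) capped by W -> flip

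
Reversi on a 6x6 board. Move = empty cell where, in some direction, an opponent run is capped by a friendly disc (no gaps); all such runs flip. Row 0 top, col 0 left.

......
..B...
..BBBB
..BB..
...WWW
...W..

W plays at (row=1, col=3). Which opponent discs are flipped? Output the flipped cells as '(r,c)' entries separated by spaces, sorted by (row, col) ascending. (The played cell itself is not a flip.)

Dir NW: first cell '.' (not opp) -> no flip
Dir N: first cell '.' (not opp) -> no flip
Dir NE: first cell '.' (not opp) -> no flip
Dir W: opp run (1,2), next='.' -> no flip
Dir E: first cell '.' (not opp) -> no flip
Dir SW: opp run (2,2), next='.' -> no flip
Dir S: opp run (2,3) (3,3) capped by W -> flip
Dir SE: opp run (2,4), next='.' -> no flip

Answer: (2,3) (3,3)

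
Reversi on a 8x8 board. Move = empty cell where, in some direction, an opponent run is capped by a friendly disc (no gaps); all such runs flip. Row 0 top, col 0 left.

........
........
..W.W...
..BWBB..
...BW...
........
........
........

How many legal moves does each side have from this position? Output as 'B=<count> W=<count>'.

-- B to move --
(1,1): no bracket -> illegal
(1,2): flips 1 -> legal
(1,3): flips 1 -> legal
(1,4): flips 1 -> legal
(1,5): no bracket -> illegal
(2,1): no bracket -> illegal
(2,3): flips 1 -> legal
(2,5): no bracket -> illegal
(3,1): no bracket -> illegal
(4,2): no bracket -> illegal
(4,5): flips 1 -> legal
(5,3): flips 1 -> legal
(5,4): flips 1 -> legal
(5,5): no bracket -> illegal
B mobility = 7
-- W to move --
(2,1): no bracket -> illegal
(2,3): no bracket -> illegal
(2,5): no bracket -> illegal
(2,6): flips 1 -> legal
(3,1): flips 1 -> legal
(3,6): flips 2 -> legal
(4,1): no bracket -> illegal
(4,2): flips 2 -> legal
(4,5): no bracket -> illegal
(4,6): flips 1 -> legal
(5,2): no bracket -> illegal
(5,3): flips 1 -> legal
(5,4): no bracket -> illegal
W mobility = 6

Answer: B=7 W=6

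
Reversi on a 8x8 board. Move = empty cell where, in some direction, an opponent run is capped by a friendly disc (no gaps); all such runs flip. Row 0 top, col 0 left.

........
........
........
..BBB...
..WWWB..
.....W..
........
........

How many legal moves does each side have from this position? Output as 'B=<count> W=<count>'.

-- B to move --
(3,1): no bracket -> illegal
(3,5): no bracket -> illegal
(4,1): flips 3 -> legal
(4,6): no bracket -> illegal
(5,1): flips 1 -> legal
(5,2): flips 2 -> legal
(5,3): flips 1 -> legal
(5,4): flips 2 -> legal
(5,6): no bracket -> illegal
(6,4): no bracket -> illegal
(6,5): flips 1 -> legal
(6,6): flips 2 -> legal
B mobility = 7
-- W to move --
(2,1): flips 1 -> legal
(2,2): flips 2 -> legal
(2,3): flips 1 -> legal
(2,4): flips 2 -> legal
(2,5): flips 1 -> legal
(3,1): no bracket -> illegal
(3,5): flips 1 -> legal
(3,6): no bracket -> illegal
(4,1): no bracket -> illegal
(4,6): flips 1 -> legal
(5,4): no bracket -> illegal
(5,6): no bracket -> illegal
W mobility = 7

Answer: B=7 W=7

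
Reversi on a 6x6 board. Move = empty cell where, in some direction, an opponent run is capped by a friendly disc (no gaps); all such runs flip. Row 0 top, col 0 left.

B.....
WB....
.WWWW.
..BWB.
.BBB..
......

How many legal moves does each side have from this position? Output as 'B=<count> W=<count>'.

Answer: B=7 W=11

Derivation:
-- B to move --
(0,1): no bracket -> illegal
(1,2): flips 2 -> legal
(1,3): flips 2 -> legal
(1,4): flips 2 -> legal
(1,5): flips 2 -> legal
(2,0): flips 1 -> legal
(2,5): no bracket -> illegal
(3,0): no bracket -> illegal
(3,1): flips 1 -> legal
(3,5): no bracket -> illegal
(4,4): flips 2 -> legal
B mobility = 7
-- W to move --
(0,1): flips 1 -> legal
(0,2): no bracket -> illegal
(1,2): flips 1 -> legal
(2,0): no bracket -> illegal
(2,5): no bracket -> illegal
(3,0): no bracket -> illegal
(3,1): flips 1 -> legal
(3,5): flips 1 -> legal
(4,0): no bracket -> illegal
(4,4): flips 1 -> legal
(4,5): flips 1 -> legal
(5,0): flips 2 -> legal
(5,1): flips 1 -> legal
(5,2): flips 2 -> legal
(5,3): flips 1 -> legal
(5,4): flips 2 -> legal
W mobility = 11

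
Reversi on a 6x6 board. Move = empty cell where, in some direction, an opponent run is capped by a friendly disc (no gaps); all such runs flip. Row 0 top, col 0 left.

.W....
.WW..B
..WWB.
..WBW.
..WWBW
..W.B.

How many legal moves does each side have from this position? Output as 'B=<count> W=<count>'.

-- B to move --
(0,0): flips 2 -> legal
(0,2): no bracket -> illegal
(0,3): no bracket -> illegal
(1,0): no bracket -> illegal
(1,3): flips 1 -> legal
(1,4): no bracket -> illegal
(2,0): no bracket -> illegal
(2,1): flips 4 -> legal
(2,5): no bracket -> illegal
(3,1): flips 1 -> legal
(3,5): flips 1 -> legal
(4,1): flips 2 -> legal
(5,1): flips 1 -> legal
(5,3): flips 1 -> legal
(5,5): no bracket -> illegal
B mobility = 8
-- W to move --
(0,4): no bracket -> illegal
(0,5): no bracket -> illegal
(1,3): no bracket -> illegal
(1,4): flips 1 -> legal
(2,5): flips 1 -> legal
(3,5): no bracket -> illegal
(5,3): no bracket -> illegal
(5,5): flips 2 -> legal
W mobility = 3

Answer: B=8 W=3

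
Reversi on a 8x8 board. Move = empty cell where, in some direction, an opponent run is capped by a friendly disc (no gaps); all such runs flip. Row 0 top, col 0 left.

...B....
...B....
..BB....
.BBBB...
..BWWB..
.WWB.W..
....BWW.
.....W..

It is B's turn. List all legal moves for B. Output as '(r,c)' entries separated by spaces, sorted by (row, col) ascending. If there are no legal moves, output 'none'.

(3,5): flips 1 -> legal
(4,0): no bracket -> illegal
(4,1): no bracket -> illegal
(4,6): flips 1 -> legal
(5,0): flips 2 -> legal
(5,4): flips 2 -> legal
(5,6): no bracket -> illegal
(5,7): no bracket -> illegal
(6,0): flips 1 -> legal
(6,1): flips 2 -> legal
(6,2): flips 1 -> legal
(6,3): no bracket -> illegal
(6,7): flips 2 -> legal
(7,4): no bracket -> illegal
(7,6): no bracket -> illegal
(7,7): flips 3 -> legal

Answer: (3,5) (4,6) (5,0) (5,4) (6,0) (6,1) (6,2) (6,7) (7,7)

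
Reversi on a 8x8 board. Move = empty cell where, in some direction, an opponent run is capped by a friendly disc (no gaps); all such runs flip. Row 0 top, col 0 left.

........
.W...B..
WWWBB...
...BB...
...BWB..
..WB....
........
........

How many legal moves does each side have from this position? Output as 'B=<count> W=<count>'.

-- B to move --
(0,0): flips 2 -> legal
(0,1): no bracket -> illegal
(0,2): no bracket -> illegal
(1,0): no bracket -> illegal
(1,2): no bracket -> illegal
(1,3): no bracket -> illegal
(3,0): no bracket -> illegal
(3,1): no bracket -> illegal
(3,2): no bracket -> illegal
(3,5): flips 1 -> legal
(4,1): no bracket -> illegal
(4,2): no bracket -> illegal
(5,1): flips 1 -> legal
(5,4): flips 1 -> legal
(5,5): flips 1 -> legal
(6,1): flips 1 -> legal
(6,2): no bracket -> illegal
(6,3): no bracket -> illegal
B mobility = 6
-- W to move --
(0,4): no bracket -> illegal
(0,5): no bracket -> illegal
(0,6): no bracket -> illegal
(1,2): no bracket -> illegal
(1,3): no bracket -> illegal
(1,4): flips 2 -> legal
(1,6): no bracket -> illegal
(2,5): flips 4 -> legal
(2,6): no bracket -> illegal
(3,2): no bracket -> illegal
(3,5): no bracket -> illegal
(3,6): no bracket -> illegal
(4,2): flips 1 -> legal
(4,6): flips 1 -> legal
(5,4): flips 1 -> legal
(5,5): no bracket -> illegal
(5,6): no bracket -> illegal
(6,2): flips 1 -> legal
(6,3): no bracket -> illegal
(6,4): no bracket -> illegal
W mobility = 6

Answer: B=6 W=6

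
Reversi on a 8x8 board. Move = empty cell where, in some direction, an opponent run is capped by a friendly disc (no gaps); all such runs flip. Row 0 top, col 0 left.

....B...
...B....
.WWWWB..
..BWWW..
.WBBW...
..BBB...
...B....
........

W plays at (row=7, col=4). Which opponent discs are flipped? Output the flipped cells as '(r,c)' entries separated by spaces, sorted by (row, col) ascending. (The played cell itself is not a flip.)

Dir NW: opp run (6,3) (5,2) capped by W -> flip
Dir N: first cell '.' (not opp) -> no flip
Dir NE: first cell '.' (not opp) -> no flip
Dir W: first cell '.' (not opp) -> no flip
Dir E: first cell '.' (not opp) -> no flip
Dir SW: edge -> no flip
Dir S: edge -> no flip
Dir SE: edge -> no flip

Answer: (5,2) (6,3)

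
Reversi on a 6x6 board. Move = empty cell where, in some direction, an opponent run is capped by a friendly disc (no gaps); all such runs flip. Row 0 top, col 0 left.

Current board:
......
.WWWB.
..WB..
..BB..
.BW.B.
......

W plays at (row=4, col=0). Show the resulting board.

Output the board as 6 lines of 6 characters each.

Answer: ......
.WWWB.
..WB..
..BB..
WWW.B.
......

Derivation:
Place W at (4,0); scan 8 dirs for brackets.
Dir NW: edge -> no flip
Dir N: first cell '.' (not opp) -> no flip
Dir NE: first cell '.' (not opp) -> no flip
Dir W: edge -> no flip
Dir E: opp run (4,1) capped by W -> flip
Dir SW: edge -> no flip
Dir S: first cell '.' (not opp) -> no flip
Dir SE: first cell '.' (not opp) -> no flip
All flips: (4,1)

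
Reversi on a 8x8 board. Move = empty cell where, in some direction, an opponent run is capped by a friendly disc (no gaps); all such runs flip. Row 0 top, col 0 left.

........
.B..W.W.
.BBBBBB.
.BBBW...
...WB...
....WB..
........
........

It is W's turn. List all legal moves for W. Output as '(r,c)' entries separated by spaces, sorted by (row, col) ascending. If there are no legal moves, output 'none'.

Answer: (1,0) (1,2) (1,3) (3,0) (3,6) (4,1) (4,5) (5,6)

Derivation:
(0,0): no bracket -> illegal
(0,1): no bracket -> illegal
(0,2): no bracket -> illegal
(1,0): flips 2 -> legal
(1,2): flips 1 -> legal
(1,3): flips 2 -> legal
(1,5): no bracket -> illegal
(1,7): no bracket -> illegal
(2,0): no bracket -> illegal
(2,7): no bracket -> illegal
(3,0): flips 3 -> legal
(3,5): no bracket -> illegal
(3,6): flips 2 -> legal
(3,7): no bracket -> illegal
(4,0): no bracket -> illegal
(4,1): flips 2 -> legal
(4,2): no bracket -> illegal
(4,5): flips 1 -> legal
(4,6): no bracket -> illegal
(5,3): no bracket -> illegal
(5,6): flips 1 -> legal
(6,4): no bracket -> illegal
(6,5): no bracket -> illegal
(6,6): no bracket -> illegal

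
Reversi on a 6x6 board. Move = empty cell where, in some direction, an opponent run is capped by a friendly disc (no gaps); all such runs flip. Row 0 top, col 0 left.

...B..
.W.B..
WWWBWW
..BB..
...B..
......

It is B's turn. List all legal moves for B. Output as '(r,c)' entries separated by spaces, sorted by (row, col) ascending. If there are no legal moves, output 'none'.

Answer: (0,0) (1,0) (1,2) (1,5) (3,1) (3,5)

Derivation:
(0,0): flips 2 -> legal
(0,1): no bracket -> illegal
(0,2): no bracket -> illegal
(1,0): flips 1 -> legal
(1,2): flips 1 -> legal
(1,4): no bracket -> illegal
(1,5): flips 1 -> legal
(3,0): no bracket -> illegal
(3,1): flips 1 -> legal
(3,4): no bracket -> illegal
(3,5): flips 1 -> legal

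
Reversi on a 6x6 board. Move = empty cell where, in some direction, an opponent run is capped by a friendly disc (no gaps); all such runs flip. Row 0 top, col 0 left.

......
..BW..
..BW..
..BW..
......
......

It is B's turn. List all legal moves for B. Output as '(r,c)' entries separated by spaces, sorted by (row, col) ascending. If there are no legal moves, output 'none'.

Answer: (0,4) (1,4) (2,4) (3,4) (4,4)

Derivation:
(0,2): no bracket -> illegal
(0,3): no bracket -> illegal
(0,4): flips 1 -> legal
(1,4): flips 2 -> legal
(2,4): flips 1 -> legal
(3,4): flips 2 -> legal
(4,2): no bracket -> illegal
(4,3): no bracket -> illegal
(4,4): flips 1 -> legal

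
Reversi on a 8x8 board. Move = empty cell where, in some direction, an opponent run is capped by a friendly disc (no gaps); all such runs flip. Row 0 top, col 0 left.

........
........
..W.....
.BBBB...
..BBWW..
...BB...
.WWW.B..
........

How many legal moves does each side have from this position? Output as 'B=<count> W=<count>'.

Answer: B=11 W=6

Derivation:
-- B to move --
(1,1): flips 1 -> legal
(1,2): flips 1 -> legal
(1,3): flips 1 -> legal
(2,1): no bracket -> illegal
(2,3): no bracket -> illegal
(3,5): flips 1 -> legal
(3,6): flips 1 -> legal
(4,6): flips 2 -> legal
(5,0): no bracket -> illegal
(5,1): no bracket -> illegal
(5,2): no bracket -> illegal
(5,5): flips 1 -> legal
(5,6): flips 1 -> legal
(6,0): no bracket -> illegal
(6,4): no bracket -> illegal
(7,0): no bracket -> illegal
(7,1): flips 1 -> legal
(7,2): flips 1 -> legal
(7,3): flips 1 -> legal
(7,4): no bracket -> illegal
B mobility = 11
-- W to move --
(2,0): no bracket -> illegal
(2,1): no bracket -> illegal
(2,3): flips 4 -> legal
(2,4): flips 1 -> legal
(2,5): no bracket -> illegal
(3,0): no bracket -> illegal
(3,5): no bracket -> illegal
(4,0): flips 1 -> legal
(4,1): flips 2 -> legal
(5,1): no bracket -> illegal
(5,2): flips 2 -> legal
(5,5): no bracket -> illegal
(5,6): no bracket -> illegal
(6,4): flips 1 -> legal
(6,6): no bracket -> illegal
(7,4): no bracket -> illegal
(7,5): no bracket -> illegal
(7,6): no bracket -> illegal
W mobility = 6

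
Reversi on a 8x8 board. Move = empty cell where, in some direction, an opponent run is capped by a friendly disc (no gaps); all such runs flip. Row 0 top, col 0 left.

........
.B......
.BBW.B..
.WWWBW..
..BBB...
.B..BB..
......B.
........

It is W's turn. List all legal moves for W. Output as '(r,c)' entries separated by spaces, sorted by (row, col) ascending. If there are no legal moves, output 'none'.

(0,0): flips 2 -> legal
(0,1): flips 2 -> legal
(0,2): no bracket -> illegal
(1,0): flips 1 -> legal
(1,2): flips 1 -> legal
(1,3): flips 1 -> legal
(1,4): no bracket -> illegal
(1,5): flips 1 -> legal
(1,6): no bracket -> illegal
(2,0): flips 2 -> legal
(2,4): no bracket -> illegal
(2,6): no bracket -> illegal
(3,0): no bracket -> illegal
(3,6): no bracket -> illegal
(4,0): no bracket -> illegal
(4,1): no bracket -> illegal
(4,5): flips 1 -> legal
(4,6): no bracket -> illegal
(5,0): no bracket -> illegal
(5,2): flips 1 -> legal
(5,3): flips 3 -> legal
(5,6): no bracket -> illegal
(5,7): no bracket -> illegal
(6,0): flips 2 -> legal
(6,1): no bracket -> illegal
(6,2): no bracket -> illegal
(6,3): no bracket -> illegal
(6,4): no bracket -> illegal
(6,5): flips 2 -> legal
(6,7): no bracket -> illegal
(7,5): no bracket -> illegal
(7,6): no bracket -> illegal
(7,7): flips 3 -> legal

Answer: (0,0) (0,1) (1,0) (1,2) (1,3) (1,5) (2,0) (4,5) (5,2) (5,3) (6,0) (6,5) (7,7)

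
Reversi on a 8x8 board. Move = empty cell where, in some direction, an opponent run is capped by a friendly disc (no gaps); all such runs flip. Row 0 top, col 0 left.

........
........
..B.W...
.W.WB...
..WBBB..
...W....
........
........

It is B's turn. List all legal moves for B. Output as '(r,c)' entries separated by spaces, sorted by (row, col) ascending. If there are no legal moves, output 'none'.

Answer: (1,4) (2,3) (3,2) (4,0) (4,1) (6,2) (6,3)

Derivation:
(1,3): no bracket -> illegal
(1,4): flips 1 -> legal
(1,5): no bracket -> illegal
(2,0): no bracket -> illegal
(2,1): no bracket -> illegal
(2,3): flips 1 -> legal
(2,5): no bracket -> illegal
(3,0): no bracket -> illegal
(3,2): flips 1 -> legal
(3,5): no bracket -> illegal
(4,0): flips 1 -> legal
(4,1): flips 1 -> legal
(5,1): no bracket -> illegal
(5,2): no bracket -> illegal
(5,4): no bracket -> illegal
(6,2): flips 1 -> legal
(6,3): flips 1 -> legal
(6,4): no bracket -> illegal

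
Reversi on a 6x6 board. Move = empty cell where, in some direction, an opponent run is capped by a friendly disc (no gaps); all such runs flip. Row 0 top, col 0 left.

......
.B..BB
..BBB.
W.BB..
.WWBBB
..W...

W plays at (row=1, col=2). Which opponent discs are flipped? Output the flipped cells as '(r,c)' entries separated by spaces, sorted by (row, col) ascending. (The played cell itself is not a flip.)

Answer: (2,2) (3,2)

Derivation:
Dir NW: first cell '.' (not opp) -> no flip
Dir N: first cell '.' (not opp) -> no flip
Dir NE: first cell '.' (not opp) -> no flip
Dir W: opp run (1,1), next='.' -> no flip
Dir E: first cell '.' (not opp) -> no flip
Dir SW: first cell '.' (not opp) -> no flip
Dir S: opp run (2,2) (3,2) capped by W -> flip
Dir SE: opp run (2,3), next='.' -> no flip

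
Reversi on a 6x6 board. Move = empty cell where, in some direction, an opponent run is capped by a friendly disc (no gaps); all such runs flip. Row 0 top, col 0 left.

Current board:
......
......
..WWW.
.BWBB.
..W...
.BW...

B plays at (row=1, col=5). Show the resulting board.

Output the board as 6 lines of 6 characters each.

Answer: ......
.....B
..WWB.
.BWBB.
..W...
.BW...

Derivation:
Place B at (1,5); scan 8 dirs for brackets.
Dir NW: first cell '.' (not opp) -> no flip
Dir N: first cell '.' (not opp) -> no flip
Dir NE: edge -> no flip
Dir W: first cell '.' (not opp) -> no flip
Dir E: edge -> no flip
Dir SW: opp run (2,4) capped by B -> flip
Dir S: first cell '.' (not opp) -> no flip
Dir SE: edge -> no flip
All flips: (2,4)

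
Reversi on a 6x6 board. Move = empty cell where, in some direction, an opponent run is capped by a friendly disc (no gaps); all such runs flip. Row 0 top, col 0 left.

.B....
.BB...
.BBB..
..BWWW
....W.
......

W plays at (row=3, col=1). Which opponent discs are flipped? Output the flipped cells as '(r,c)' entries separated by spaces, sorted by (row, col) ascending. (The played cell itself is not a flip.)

Answer: (3,2)

Derivation:
Dir NW: first cell '.' (not opp) -> no flip
Dir N: opp run (2,1) (1,1) (0,1), next=edge -> no flip
Dir NE: opp run (2,2), next='.' -> no flip
Dir W: first cell '.' (not opp) -> no flip
Dir E: opp run (3,2) capped by W -> flip
Dir SW: first cell '.' (not opp) -> no flip
Dir S: first cell '.' (not opp) -> no flip
Dir SE: first cell '.' (not opp) -> no flip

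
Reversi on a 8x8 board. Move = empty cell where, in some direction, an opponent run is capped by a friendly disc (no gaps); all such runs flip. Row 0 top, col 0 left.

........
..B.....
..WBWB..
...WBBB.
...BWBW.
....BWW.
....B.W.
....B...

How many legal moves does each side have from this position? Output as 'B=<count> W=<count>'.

-- B to move --
(1,1): no bracket -> illegal
(1,3): flips 1 -> legal
(1,4): flips 1 -> legal
(1,5): no bracket -> illegal
(2,1): flips 1 -> legal
(3,1): no bracket -> illegal
(3,2): flips 2 -> legal
(3,7): flips 2 -> legal
(4,2): no bracket -> illegal
(4,7): flips 1 -> legal
(5,3): flips 1 -> legal
(5,7): flips 3 -> legal
(6,5): flips 1 -> legal
(6,7): flips 1 -> legal
(7,5): no bracket -> illegal
(7,6): flips 3 -> legal
(7,7): no bracket -> illegal
B mobility = 11
-- W to move --
(0,1): flips 4 -> legal
(0,2): flips 1 -> legal
(0,3): no bracket -> illegal
(1,1): no bracket -> illegal
(1,3): flips 1 -> legal
(1,4): no bracket -> illegal
(1,5): flips 3 -> legal
(1,6): no bracket -> illegal
(2,1): no bracket -> illegal
(2,6): flips 3 -> legal
(2,7): no bracket -> illegal
(3,2): no bracket -> illegal
(3,7): flips 3 -> legal
(4,2): flips 1 -> legal
(4,7): no bracket -> illegal
(5,2): no bracket -> illegal
(5,3): flips 2 -> legal
(6,3): no bracket -> illegal
(6,5): no bracket -> illegal
(7,3): flips 1 -> legal
(7,5): no bracket -> illegal
W mobility = 9

Answer: B=11 W=9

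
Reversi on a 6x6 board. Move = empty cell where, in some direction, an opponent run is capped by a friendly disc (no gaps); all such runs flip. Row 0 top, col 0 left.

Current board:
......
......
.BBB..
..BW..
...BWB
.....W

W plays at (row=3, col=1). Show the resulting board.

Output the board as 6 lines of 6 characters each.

Answer: ......
......
.BBB..
.WWW..
...BWB
.....W

Derivation:
Place W at (3,1); scan 8 dirs for brackets.
Dir NW: first cell '.' (not opp) -> no flip
Dir N: opp run (2,1), next='.' -> no flip
Dir NE: opp run (2,2), next='.' -> no flip
Dir W: first cell '.' (not opp) -> no flip
Dir E: opp run (3,2) capped by W -> flip
Dir SW: first cell '.' (not opp) -> no flip
Dir S: first cell '.' (not opp) -> no flip
Dir SE: first cell '.' (not opp) -> no flip
All flips: (3,2)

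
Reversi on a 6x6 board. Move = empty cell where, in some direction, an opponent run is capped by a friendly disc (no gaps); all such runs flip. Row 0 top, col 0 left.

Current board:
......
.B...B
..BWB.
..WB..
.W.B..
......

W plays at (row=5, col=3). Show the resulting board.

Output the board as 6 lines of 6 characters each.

Place W at (5,3); scan 8 dirs for brackets.
Dir NW: first cell '.' (not opp) -> no flip
Dir N: opp run (4,3) (3,3) capped by W -> flip
Dir NE: first cell '.' (not opp) -> no flip
Dir W: first cell '.' (not opp) -> no flip
Dir E: first cell '.' (not opp) -> no flip
Dir SW: edge -> no flip
Dir S: edge -> no flip
Dir SE: edge -> no flip
All flips: (3,3) (4,3)

Answer: ......
.B...B
..BWB.
..WW..
.W.W..
...W..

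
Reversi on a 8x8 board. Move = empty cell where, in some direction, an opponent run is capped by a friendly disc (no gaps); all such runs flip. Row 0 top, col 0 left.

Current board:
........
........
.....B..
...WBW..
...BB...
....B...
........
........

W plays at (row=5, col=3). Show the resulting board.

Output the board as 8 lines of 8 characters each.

Answer: ........
........
.....B..
...WBW..
...WW...
...WB...
........
........

Derivation:
Place W at (5,3); scan 8 dirs for brackets.
Dir NW: first cell '.' (not opp) -> no flip
Dir N: opp run (4,3) capped by W -> flip
Dir NE: opp run (4,4) capped by W -> flip
Dir W: first cell '.' (not opp) -> no flip
Dir E: opp run (5,4), next='.' -> no flip
Dir SW: first cell '.' (not opp) -> no flip
Dir S: first cell '.' (not opp) -> no flip
Dir SE: first cell '.' (not opp) -> no flip
All flips: (4,3) (4,4)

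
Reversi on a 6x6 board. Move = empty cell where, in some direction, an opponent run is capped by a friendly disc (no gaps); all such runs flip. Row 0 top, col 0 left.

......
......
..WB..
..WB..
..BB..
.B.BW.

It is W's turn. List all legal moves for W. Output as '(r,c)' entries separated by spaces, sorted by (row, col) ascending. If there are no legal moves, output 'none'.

Answer: (1,4) (2,4) (3,4) (4,4) (5,2)

Derivation:
(1,2): no bracket -> illegal
(1,3): no bracket -> illegal
(1,4): flips 1 -> legal
(2,4): flips 1 -> legal
(3,1): no bracket -> illegal
(3,4): flips 1 -> legal
(4,0): no bracket -> illegal
(4,1): no bracket -> illegal
(4,4): flips 1 -> legal
(5,0): no bracket -> illegal
(5,2): flips 2 -> legal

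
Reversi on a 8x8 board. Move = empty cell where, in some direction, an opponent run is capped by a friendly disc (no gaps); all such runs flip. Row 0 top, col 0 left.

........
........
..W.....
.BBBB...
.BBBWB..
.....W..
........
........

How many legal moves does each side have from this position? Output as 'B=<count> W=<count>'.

Answer: B=6 W=5

Derivation:
-- B to move --
(1,1): flips 1 -> legal
(1,2): flips 1 -> legal
(1,3): flips 1 -> legal
(2,1): no bracket -> illegal
(2,3): no bracket -> illegal
(3,5): no bracket -> illegal
(4,6): no bracket -> illegal
(5,3): no bracket -> illegal
(5,4): flips 1 -> legal
(5,6): no bracket -> illegal
(6,4): no bracket -> illegal
(6,5): flips 1 -> legal
(6,6): flips 2 -> legal
B mobility = 6
-- W to move --
(2,0): no bracket -> illegal
(2,1): no bracket -> illegal
(2,3): no bracket -> illegal
(2,4): flips 1 -> legal
(2,5): no bracket -> illegal
(3,0): no bracket -> illegal
(3,5): flips 1 -> legal
(3,6): no bracket -> illegal
(4,0): flips 4 -> legal
(4,6): flips 1 -> legal
(5,0): no bracket -> illegal
(5,1): no bracket -> illegal
(5,2): flips 2 -> legal
(5,3): no bracket -> illegal
(5,4): no bracket -> illegal
(5,6): no bracket -> illegal
W mobility = 5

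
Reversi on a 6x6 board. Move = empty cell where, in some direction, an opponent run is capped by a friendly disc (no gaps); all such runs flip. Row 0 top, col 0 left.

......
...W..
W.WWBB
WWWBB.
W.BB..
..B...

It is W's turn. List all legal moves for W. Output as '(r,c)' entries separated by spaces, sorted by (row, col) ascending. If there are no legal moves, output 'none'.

Answer: (3,5) (4,4) (4,5) (5,3) (5,4)

Derivation:
(1,4): no bracket -> illegal
(1,5): no bracket -> illegal
(3,5): flips 3 -> legal
(4,1): no bracket -> illegal
(4,4): flips 1 -> legal
(4,5): flips 1 -> legal
(5,1): no bracket -> illegal
(5,3): flips 3 -> legal
(5,4): flips 1 -> legal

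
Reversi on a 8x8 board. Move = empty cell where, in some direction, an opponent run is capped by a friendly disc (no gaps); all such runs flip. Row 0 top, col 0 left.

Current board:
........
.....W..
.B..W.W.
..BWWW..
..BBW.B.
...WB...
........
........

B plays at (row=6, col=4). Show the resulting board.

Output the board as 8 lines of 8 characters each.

Answer: ........
.....W..
.B..W.W.
..BWWW..
..BBW.B.
...BB...
....B...
........

Derivation:
Place B at (6,4); scan 8 dirs for brackets.
Dir NW: opp run (5,3) capped by B -> flip
Dir N: first cell 'B' (not opp) -> no flip
Dir NE: first cell '.' (not opp) -> no flip
Dir W: first cell '.' (not opp) -> no flip
Dir E: first cell '.' (not opp) -> no flip
Dir SW: first cell '.' (not opp) -> no flip
Dir S: first cell '.' (not opp) -> no flip
Dir SE: first cell '.' (not opp) -> no flip
All flips: (5,3)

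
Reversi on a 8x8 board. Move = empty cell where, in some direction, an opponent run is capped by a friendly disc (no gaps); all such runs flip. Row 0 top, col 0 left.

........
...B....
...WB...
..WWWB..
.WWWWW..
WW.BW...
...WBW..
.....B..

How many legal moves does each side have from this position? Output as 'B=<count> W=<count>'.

Answer: B=7 W=9

Derivation:
-- B to move --
(1,2): no bracket -> illegal
(1,4): no bracket -> illegal
(2,1): no bracket -> illegal
(2,2): flips 1 -> legal
(2,5): no bracket -> illegal
(3,0): no bracket -> illegal
(3,1): flips 4 -> legal
(3,6): no bracket -> illegal
(4,0): no bracket -> illegal
(4,6): no bracket -> illegal
(5,2): no bracket -> illegal
(5,5): flips 3 -> legal
(5,6): no bracket -> illegal
(6,0): flips 3 -> legal
(6,1): no bracket -> illegal
(6,2): flips 1 -> legal
(6,6): flips 1 -> legal
(7,2): no bracket -> illegal
(7,3): flips 1 -> legal
(7,4): no bracket -> illegal
(7,6): no bracket -> illegal
B mobility = 7
-- W to move --
(0,2): no bracket -> illegal
(0,3): flips 1 -> legal
(0,4): no bracket -> illegal
(1,2): no bracket -> illegal
(1,4): flips 1 -> legal
(1,5): flips 1 -> legal
(2,2): no bracket -> illegal
(2,5): flips 2 -> legal
(2,6): flips 1 -> legal
(3,6): flips 1 -> legal
(4,6): no bracket -> illegal
(5,2): flips 1 -> legal
(5,5): no bracket -> illegal
(6,2): flips 1 -> legal
(6,6): no bracket -> illegal
(7,3): no bracket -> illegal
(7,4): flips 1 -> legal
(7,6): no bracket -> illegal
W mobility = 9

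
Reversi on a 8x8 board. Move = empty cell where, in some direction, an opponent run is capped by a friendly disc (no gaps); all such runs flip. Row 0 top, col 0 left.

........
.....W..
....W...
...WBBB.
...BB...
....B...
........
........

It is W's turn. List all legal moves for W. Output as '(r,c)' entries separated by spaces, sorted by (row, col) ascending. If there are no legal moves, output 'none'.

Answer: (3,7) (4,6) (5,3) (5,5) (6,4)

Derivation:
(2,3): no bracket -> illegal
(2,5): no bracket -> illegal
(2,6): no bracket -> illegal
(2,7): no bracket -> illegal
(3,2): no bracket -> illegal
(3,7): flips 3 -> legal
(4,2): no bracket -> illegal
(4,5): no bracket -> illegal
(4,6): flips 1 -> legal
(4,7): no bracket -> illegal
(5,2): no bracket -> illegal
(5,3): flips 1 -> legal
(5,5): flips 1 -> legal
(6,3): no bracket -> illegal
(6,4): flips 3 -> legal
(6,5): no bracket -> illegal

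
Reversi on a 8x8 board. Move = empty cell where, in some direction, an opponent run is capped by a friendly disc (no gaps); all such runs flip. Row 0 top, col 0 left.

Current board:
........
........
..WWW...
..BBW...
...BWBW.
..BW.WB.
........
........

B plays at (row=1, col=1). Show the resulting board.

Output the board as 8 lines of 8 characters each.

Answer: ........
.B......
..BWW...
..BBW...
...BWBW.
..BW.WB.
........
........

Derivation:
Place B at (1,1); scan 8 dirs for brackets.
Dir NW: first cell '.' (not opp) -> no flip
Dir N: first cell '.' (not opp) -> no flip
Dir NE: first cell '.' (not opp) -> no flip
Dir W: first cell '.' (not opp) -> no flip
Dir E: first cell '.' (not opp) -> no flip
Dir SW: first cell '.' (not opp) -> no flip
Dir S: first cell '.' (not opp) -> no flip
Dir SE: opp run (2,2) capped by B -> flip
All flips: (2,2)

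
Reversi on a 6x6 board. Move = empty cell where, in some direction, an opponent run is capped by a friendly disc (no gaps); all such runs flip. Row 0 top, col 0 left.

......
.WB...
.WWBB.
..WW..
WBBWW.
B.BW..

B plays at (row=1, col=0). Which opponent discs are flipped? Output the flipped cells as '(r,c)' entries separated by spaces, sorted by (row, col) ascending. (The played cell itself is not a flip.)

Answer: (1,1)

Derivation:
Dir NW: edge -> no flip
Dir N: first cell '.' (not opp) -> no flip
Dir NE: first cell '.' (not opp) -> no flip
Dir W: edge -> no flip
Dir E: opp run (1,1) capped by B -> flip
Dir SW: edge -> no flip
Dir S: first cell '.' (not opp) -> no flip
Dir SE: opp run (2,1) (3,2) (4,3), next='.' -> no flip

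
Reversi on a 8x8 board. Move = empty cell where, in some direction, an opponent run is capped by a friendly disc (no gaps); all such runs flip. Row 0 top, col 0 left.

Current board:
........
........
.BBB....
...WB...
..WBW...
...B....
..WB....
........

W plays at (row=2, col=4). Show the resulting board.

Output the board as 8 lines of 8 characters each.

Place W at (2,4); scan 8 dirs for brackets.
Dir NW: first cell '.' (not opp) -> no flip
Dir N: first cell '.' (not opp) -> no flip
Dir NE: first cell '.' (not opp) -> no flip
Dir W: opp run (2,3) (2,2) (2,1), next='.' -> no flip
Dir E: first cell '.' (not opp) -> no flip
Dir SW: first cell 'W' (not opp) -> no flip
Dir S: opp run (3,4) capped by W -> flip
Dir SE: first cell '.' (not opp) -> no flip
All flips: (3,4)

Answer: ........
........
.BBBW...
...WW...
..WBW...
...B....
..WB....
........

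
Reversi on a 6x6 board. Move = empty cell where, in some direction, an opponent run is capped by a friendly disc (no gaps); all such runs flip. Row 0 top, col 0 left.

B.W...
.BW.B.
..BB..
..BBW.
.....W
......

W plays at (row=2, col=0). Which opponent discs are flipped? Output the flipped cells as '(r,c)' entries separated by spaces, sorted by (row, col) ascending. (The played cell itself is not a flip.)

Dir NW: edge -> no flip
Dir N: first cell '.' (not opp) -> no flip
Dir NE: opp run (1,1) capped by W -> flip
Dir W: edge -> no flip
Dir E: first cell '.' (not opp) -> no flip
Dir SW: edge -> no flip
Dir S: first cell '.' (not opp) -> no flip
Dir SE: first cell '.' (not opp) -> no flip

Answer: (1,1)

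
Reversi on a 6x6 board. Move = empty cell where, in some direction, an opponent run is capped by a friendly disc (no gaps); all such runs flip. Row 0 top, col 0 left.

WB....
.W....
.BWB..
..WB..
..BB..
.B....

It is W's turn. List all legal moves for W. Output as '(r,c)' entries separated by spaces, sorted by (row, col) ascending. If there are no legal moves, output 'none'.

Answer: (0,2) (1,0) (1,4) (2,0) (2,4) (3,1) (3,4) (4,4) (5,2) (5,4)

Derivation:
(0,2): flips 1 -> legal
(1,0): flips 1 -> legal
(1,2): no bracket -> illegal
(1,3): no bracket -> illegal
(1,4): flips 1 -> legal
(2,0): flips 1 -> legal
(2,4): flips 1 -> legal
(3,0): no bracket -> illegal
(3,1): flips 1 -> legal
(3,4): flips 1 -> legal
(4,0): no bracket -> illegal
(4,1): no bracket -> illegal
(4,4): flips 1 -> legal
(5,0): no bracket -> illegal
(5,2): flips 1 -> legal
(5,3): no bracket -> illegal
(5,4): flips 1 -> legal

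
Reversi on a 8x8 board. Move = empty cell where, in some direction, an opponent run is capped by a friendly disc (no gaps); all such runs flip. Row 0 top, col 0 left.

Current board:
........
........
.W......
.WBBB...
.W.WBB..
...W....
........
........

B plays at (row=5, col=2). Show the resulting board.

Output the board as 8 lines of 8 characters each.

Place B at (5,2); scan 8 dirs for brackets.
Dir NW: opp run (4,1), next='.' -> no flip
Dir N: first cell '.' (not opp) -> no flip
Dir NE: opp run (4,3) capped by B -> flip
Dir W: first cell '.' (not opp) -> no flip
Dir E: opp run (5,3), next='.' -> no flip
Dir SW: first cell '.' (not opp) -> no flip
Dir S: first cell '.' (not opp) -> no flip
Dir SE: first cell '.' (not opp) -> no flip
All flips: (4,3)

Answer: ........
........
.W......
.WBBB...
.W.BBB..
..BW....
........
........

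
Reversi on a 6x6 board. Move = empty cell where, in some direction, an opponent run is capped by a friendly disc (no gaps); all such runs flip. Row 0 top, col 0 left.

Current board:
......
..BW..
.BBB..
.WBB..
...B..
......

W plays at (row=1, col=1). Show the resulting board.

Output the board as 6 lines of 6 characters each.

Place W at (1,1); scan 8 dirs for brackets.
Dir NW: first cell '.' (not opp) -> no flip
Dir N: first cell '.' (not opp) -> no flip
Dir NE: first cell '.' (not opp) -> no flip
Dir W: first cell '.' (not opp) -> no flip
Dir E: opp run (1,2) capped by W -> flip
Dir SW: first cell '.' (not opp) -> no flip
Dir S: opp run (2,1) capped by W -> flip
Dir SE: opp run (2,2) (3,3), next='.' -> no flip
All flips: (1,2) (2,1)

Answer: ......
.WWW..
.WBB..
.WBB..
...B..
......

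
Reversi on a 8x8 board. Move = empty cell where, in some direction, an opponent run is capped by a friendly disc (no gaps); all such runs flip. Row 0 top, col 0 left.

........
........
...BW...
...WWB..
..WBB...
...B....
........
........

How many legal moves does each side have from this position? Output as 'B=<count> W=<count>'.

Answer: B=8 W=11

Derivation:
-- B to move --
(1,3): flips 1 -> legal
(1,4): flips 2 -> legal
(1,5): no bracket -> illegal
(2,2): flips 1 -> legal
(2,5): flips 2 -> legal
(3,1): flips 1 -> legal
(3,2): flips 2 -> legal
(4,1): flips 1 -> legal
(4,5): flips 1 -> legal
(5,1): no bracket -> illegal
(5,2): no bracket -> illegal
B mobility = 8
-- W to move --
(1,2): flips 1 -> legal
(1,3): flips 1 -> legal
(1,4): no bracket -> illegal
(2,2): flips 1 -> legal
(2,5): no bracket -> illegal
(2,6): no bracket -> illegal
(3,2): no bracket -> illegal
(3,6): flips 1 -> legal
(4,5): flips 2 -> legal
(4,6): flips 1 -> legal
(5,2): flips 1 -> legal
(5,4): flips 1 -> legal
(5,5): flips 1 -> legal
(6,2): no bracket -> illegal
(6,3): flips 2 -> legal
(6,4): flips 1 -> legal
W mobility = 11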